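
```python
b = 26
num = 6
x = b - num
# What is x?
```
Trace:
  b=26
  b=26, num=6
  b=26, num=6, x=20

Final answer: 20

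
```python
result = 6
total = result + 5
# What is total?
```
Trace:
  result=6
  result=6, total=11

Final answer: 11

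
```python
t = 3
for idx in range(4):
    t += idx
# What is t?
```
Trace:
  t=3
  t=3, idx=0
  t=4, idx=1
  t=6, idx=2
  t=9, idx=3

Final answer: 9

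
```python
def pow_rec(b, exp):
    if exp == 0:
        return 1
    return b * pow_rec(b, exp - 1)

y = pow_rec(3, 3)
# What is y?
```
Call trace:
pow_rec(b=3, exp=3)
  pow_rec(b=3, exp=2)
    pow_rec(b=3, exp=1)
      pow_rec(b=3, exp=0)
      -> return 1
    -> return 3
  -> return 9
-> return 27

Final answer: 27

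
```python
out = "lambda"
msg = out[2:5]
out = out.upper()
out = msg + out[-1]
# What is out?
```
Trace:
  out='lambda'
  out='lambda', msg='mbd'
  out='LAMBDA', msg='mbd'
  out='mbdA', msg='mbd'

Final answer: 'mbdA'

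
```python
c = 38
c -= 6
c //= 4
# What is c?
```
Trace:
  c=38
  c=32
  c=8

Final answer: 8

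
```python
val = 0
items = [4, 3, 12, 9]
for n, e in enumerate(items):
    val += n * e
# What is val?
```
Trace:
  val=0
  val=0, n=0, e=4
  val=3, n=1, e=3
  val=27, n=2, e=12
  val=54, n=3, e=9

Final answer: 54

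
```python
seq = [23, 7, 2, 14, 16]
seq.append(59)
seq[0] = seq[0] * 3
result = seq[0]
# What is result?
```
Trace:
  seq=[23, 7, 2, 14, 16]
  seq=[23, 7, 2, 14, 16, 59]
  seq=[69, 7, 2, 14, 16, 59]
  seq=[69, 7, 2, 14, 16, 59], result=69

Final answer: 69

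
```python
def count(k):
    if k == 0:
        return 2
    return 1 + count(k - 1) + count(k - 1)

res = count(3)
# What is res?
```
Call trace (a repeated sub-call is expanded the first time; later identical calls just restate its return value):
count(k=3)
  count(k=2)
    count(k=1)
      count(k=0)
      -> return 2
      count(k=0)
      -> return 2
    -> return 5
    count(k=1) -> return 5  (same call as traced above)
  -> return 11
  count(k=2) -> return 11  (same call as traced above)
-> return 23

Final answer: 23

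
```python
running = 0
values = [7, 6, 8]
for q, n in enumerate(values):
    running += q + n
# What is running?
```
Trace:
  running=0
  running=7, q=0, n=7
  running=14, q=1, n=6
  running=24, q=2, n=8

Final answer: 24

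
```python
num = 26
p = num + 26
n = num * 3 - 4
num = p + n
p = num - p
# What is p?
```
Trace:
  num=26
  num=26, p=52
  num=26, p=52, n=74
  num=126, p=52, n=74
  num=126, p=74, n=74

Final answer: 74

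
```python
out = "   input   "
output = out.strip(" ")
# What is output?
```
Trace:
  out='   input   '
  out='   input   ', output='input'

Final answer: 'input'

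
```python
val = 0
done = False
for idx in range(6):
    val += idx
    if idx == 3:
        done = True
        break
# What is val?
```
Trace:
  val=0
  val=0, done=False
  val=0, done=False, idx=0
  val=1, done=False, idx=1
  val=3, done=False, idx=2
  val=6, done=True, idx=3

Final answer: 6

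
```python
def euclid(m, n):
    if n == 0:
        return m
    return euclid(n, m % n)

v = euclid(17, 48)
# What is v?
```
Call trace:
euclid(m=17, n=48)
  euclid(m=48, n=17)
    euclid(m=17, n=14)
      euclid(m=14, n=3)
        euclid(m=3, n=2)
          euclid(m=2, n=1)
            euclid(m=1, n=0)
            -> return 1
          -> return 1
        -> return 1
      -> return 1
    -> return 1
  -> return 1
-> return 1

Final answer: 1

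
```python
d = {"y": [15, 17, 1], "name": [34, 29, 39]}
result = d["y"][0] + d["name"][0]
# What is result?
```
Trace:
  d={'y': [15, 17, 1], 'name': [34, 29, 39]}
  d={'y': [15, 17, 1], 'name': [34, 29, 39]}, result=49

Final answer: 49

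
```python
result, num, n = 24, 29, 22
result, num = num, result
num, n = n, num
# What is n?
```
Trace:
  result=24, num=29, n=22
  result=29, num=24, n=22
  result=29, num=22, n=24

Final answer: 24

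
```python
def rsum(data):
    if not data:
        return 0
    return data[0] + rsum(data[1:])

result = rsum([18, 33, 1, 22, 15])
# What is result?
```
Call trace:
rsum(data=[18, 33, 1, 22, 15])
  rsum(data=[33, 1, 22, 15])
    rsum(data=[1, 22, 15])
      rsum(data=[22, 15])
        rsum(data=[15])
          rsum(data=[])
          -> return 0
        -> return 15
      -> return 37
    -> return 38
  -> return 71
-> return 89

Final answer: 89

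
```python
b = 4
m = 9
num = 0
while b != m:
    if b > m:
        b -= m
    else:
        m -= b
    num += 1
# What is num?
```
Trace:
  b=4
  b=4, m=9
  b=4, m=9, num=0
  b=4, m=5, num=1
  b=4, m=1, num=2
  b=3, m=1, num=3
  b=2, m=1, num=4
  b=1, m=1, num=5

Final answer: 5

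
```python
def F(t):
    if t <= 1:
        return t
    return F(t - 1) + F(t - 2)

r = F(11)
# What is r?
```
Call trace (a repeated sub-call is expanded the first time; later identical calls just restate its return value):
F(t=11)
  F(t=10)
    F(t=9)
      F(t=8)
        F(t=7)
          F(t=6)
            F(t=5)
              F(t=4)
                F(t=3)
                  F(t=2)
                    F(t=1)
                    -> return 1
                    F(t=0)
                    -> return 0
                  -> return 1
                  F(t=1)
                  -> return 1
                -> return 2
                F(t=2) -> return 1  (same call as traced above)
              -> return 3
              F(t=3) -> return 2  (same call as traced above)
            -> return 5
            F(t=4) -> return 3  (same call as traced above)
          -> return 8
          F(t=5) -> return 5  (same call as traced above)
        -> return 13
        F(t=6) -> return 8  (same call as traced above)
      -> return 21
      F(t=7) -> return 13  (same call as traced above)
    -> return 34
    F(t=8) -> return 21  (same call as traced above)
  -> return 55
  F(t=9) -> return 34  (same call as traced above)
-> return 89

Final answer: 89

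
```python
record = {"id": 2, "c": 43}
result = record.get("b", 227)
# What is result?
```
Trace:
  record={'id': 2, 'c': 43}
  record={'id': 2, 'c': 43}, result=227

Final answer: 227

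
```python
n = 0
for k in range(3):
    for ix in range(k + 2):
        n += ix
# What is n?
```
Trace:
  n=0
  n=0, k=0, ix=0
  n=1, k=0, ix=1
  n=1, k=1, ix=0
  n=2, k=1, ix=1
  n=4, k=1, ix=2
  n=4, k=2, ix=0
  n=5, k=2, ix=1
  n=7, k=2, ix=2
  n=10, k=2, ix=3

Final answer: 10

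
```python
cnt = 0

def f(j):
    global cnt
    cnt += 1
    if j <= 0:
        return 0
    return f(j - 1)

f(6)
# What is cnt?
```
Call trace:
f(j=6)
  f(j=5)
    f(j=4)
      f(j=3)
        f(j=2)
          f(j=1)
            f(j=0)
            -> return 0
          -> return 0
        -> return 0
      -> return 0
    -> return 0
  -> return 0
-> return 0

cnt is incremented once per call. f is entered once for each j = 6, 5, 4, 3, 2, 1, 0 (the j <= 0 call returns without recursing), i.e. 6 + 1 calls.
cnt = 7

Final answer: 7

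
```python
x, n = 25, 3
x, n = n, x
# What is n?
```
Trace:
  x=25, n=3
  x=3, n=25

Final answer: 25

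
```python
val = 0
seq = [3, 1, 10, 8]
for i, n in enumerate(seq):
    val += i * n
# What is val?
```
Trace:
  val=0
  val=0, i=0, n=3
  val=1, i=1, n=1
  val=21, i=2, n=10
  val=45, i=3, n=8

Final answer: 45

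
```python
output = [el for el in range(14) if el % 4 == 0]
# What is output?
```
Trace:
  el=0
  el=1
  el=2
  el=3
  el=4
  el=5
  el=6
  el=7
  el=8
  el=9
  el=10
  el=11
  el=12
  el=13
  output=[0, 4, 8, 12]

Final answer: [0, 4, 8, 12]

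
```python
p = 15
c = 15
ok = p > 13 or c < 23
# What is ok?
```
Trace:
  p=15
  p=15, c=15
  p=15, c=15, ok=True

Final answer: True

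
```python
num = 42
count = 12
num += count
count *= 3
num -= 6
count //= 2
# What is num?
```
Trace:
  num=42
  num=42, count=12
  num=54, count=12
  num=54, count=36
  num=48, count=36
  num=48, count=18

Final answer: 48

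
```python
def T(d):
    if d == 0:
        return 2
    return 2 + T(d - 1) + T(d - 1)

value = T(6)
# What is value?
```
Call trace (a repeated sub-call is expanded the first time; later identical calls just restate its return value):
T(d=6)
  T(d=5)
    T(d=4)
      T(d=3)
        T(d=2)
          T(d=1)
            T(d=0)
            -> return 2
            T(d=0)
            -> return 2
          -> return 6
          T(d=1) -> return 6  (same call as traced above)
        -> return 14
        T(d=2) -> return 14  (same call as traced above)
      -> return 30
      T(d=3) -> return 30  (same call as traced above)
    -> return 62
    T(d=4) -> return 62  (same call as traced above)
  -> return 126
  T(d=5) -> return 126  (same call as traced above)
-> return 254

Final answer: 254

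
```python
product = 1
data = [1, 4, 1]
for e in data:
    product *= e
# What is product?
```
Trace:
  product=1
  product=1, e=1
  product=4, e=4
  product=4, e=1

Final answer: 4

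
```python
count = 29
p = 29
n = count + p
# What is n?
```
Trace:
  count=29
  count=29, p=29
  count=29, p=29, n=58

Final answer: 58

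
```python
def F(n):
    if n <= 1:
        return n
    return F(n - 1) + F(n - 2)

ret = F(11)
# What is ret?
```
Call trace (a repeated sub-call is expanded the first time; later identical calls just restate its return value):
F(n=11)
  F(n=10)
    F(n=9)
      F(n=8)
        F(n=7)
          F(n=6)
            F(n=5)
              F(n=4)
                F(n=3)
                  F(n=2)
                    F(n=1)
                    -> return 1
                    F(n=0)
                    -> return 0
                  -> return 1
                  F(n=1)
                  -> return 1
                -> return 2
                F(n=2) -> return 1  (same call as traced above)
              -> return 3
              F(n=3) -> return 2  (same call as traced above)
            -> return 5
            F(n=4) -> return 3  (same call as traced above)
          -> return 8
          F(n=5) -> return 5  (same call as traced above)
        -> return 13
        F(n=6) -> return 8  (same call as traced above)
      -> return 21
      F(n=7) -> return 13  (same call as traced above)
    -> return 34
    F(n=8) -> return 21  (same call as traced above)
  -> return 55
  F(n=9) -> return 34  (same call as traced above)
-> return 89

Final answer: 89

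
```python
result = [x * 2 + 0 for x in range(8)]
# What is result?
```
Trace:
  x=0
  x=1
  x=2
  x=3
  x=4
  x=5
  x=6
  x=7
  result=[0, 2, 4, 6, 8, 10, 12, 14]

Final answer: [0, 2, 4, 6, 8, 10, 12, 14]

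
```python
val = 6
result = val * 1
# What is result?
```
Trace:
  val=6
  val=6, result=6

Final answer: 6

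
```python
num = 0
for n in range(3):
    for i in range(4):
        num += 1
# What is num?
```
Trace:
  num=0
  num=1, n=0, i=0
  num=2, n=0, i=1
  num=3, n=0, i=2
  num=4, n=0, i=3
  num=5, n=1, i=0
  num=6, n=1, i=1
  num=7, n=1, i=2
  num=8, n=1, i=3
  num=9, n=2, i=0
  num=10, n=2, i=1
  num=11, n=2, i=2
  num=12, n=2, i=3

Final answer: 12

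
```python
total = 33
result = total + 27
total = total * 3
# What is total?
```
Trace:
  total=33
  total=33, result=60
  total=99, result=60

Final answer: 99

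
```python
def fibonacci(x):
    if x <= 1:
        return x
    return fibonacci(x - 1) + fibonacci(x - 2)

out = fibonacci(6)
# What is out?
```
Call trace (a repeated sub-call is expanded the first time; later identical calls just restate its return value):
fibonacci(x=6)
  fibonacci(x=5)
    fibonacci(x=4)
      fibonacci(x=3)
        fibonacci(x=2)
          fibonacci(x=1)
          -> return 1
          fibonacci(x=0)
          -> return 0
        -> return 1
        fibonacci(x=1)
        -> return 1
      -> return 2
      fibonacci(x=2) -> return 1  (same call as traced above)
    -> return 3
    fibonacci(x=3) -> return 2  (same call as traced above)
  -> return 5
  fibonacci(x=4) -> return 3  (same call as traced above)
-> return 8

Final answer: 8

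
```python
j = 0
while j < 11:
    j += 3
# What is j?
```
Trace:
  j=0
  j=3
  j=6
  j=9
  j=12

Final answer: 12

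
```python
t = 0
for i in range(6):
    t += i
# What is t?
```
Trace:
  t=0
  t=0, i=0
  t=1, i=1
  t=3, i=2
  t=6, i=3
  t=10, i=4
  t=15, i=5

Final answer: 15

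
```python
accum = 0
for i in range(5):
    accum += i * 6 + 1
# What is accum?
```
Trace:
  accum=0
  accum=1, i=0
  accum=8, i=1
  accum=21, i=2
  accum=40, i=3
  accum=65, i=4

Final answer: 65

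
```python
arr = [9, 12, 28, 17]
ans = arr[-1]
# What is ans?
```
Trace:
  arr=[9, 12, 28, 17]
  arr=[9, 12, 28, 17], ans=17

Final answer: 17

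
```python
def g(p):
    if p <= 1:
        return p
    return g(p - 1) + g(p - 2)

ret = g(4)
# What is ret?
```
Call trace (a repeated sub-call is expanded the first time; later identical calls just restate its return value):
g(p=4)
  g(p=3)
    g(p=2)
      g(p=1)
      -> return 1
      g(p=0)
      -> return 0
    -> return 1
    g(p=1)
    -> return 1
  -> return 2
  g(p=2) -> return 1  (same call as traced above)
-> return 3

Final answer: 3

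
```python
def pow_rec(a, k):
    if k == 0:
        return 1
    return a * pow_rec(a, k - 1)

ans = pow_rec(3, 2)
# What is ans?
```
Call trace:
pow_rec(a=3, k=2)
  pow_rec(a=3, k=1)
    pow_rec(a=3, k=0)
    -> return 1
  -> return 3
-> return 9

Final answer: 9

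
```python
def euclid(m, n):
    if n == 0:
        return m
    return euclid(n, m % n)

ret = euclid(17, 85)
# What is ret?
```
Call trace:
euclid(m=17, n=85)
  euclid(m=85, n=17)
    euclid(m=17, n=0)
    -> return 17
  -> return 17
-> return 17

Final answer: 17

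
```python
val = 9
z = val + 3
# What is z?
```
Trace:
  val=9
  val=9, z=12

Final answer: 12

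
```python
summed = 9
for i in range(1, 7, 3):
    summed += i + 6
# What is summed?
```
Trace:
  summed=9
  summed=16, i=1
  summed=26, i=4

Final answer: 26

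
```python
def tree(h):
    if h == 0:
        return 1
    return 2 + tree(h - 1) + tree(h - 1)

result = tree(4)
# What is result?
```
Call trace (a repeated sub-call is expanded the first time; later identical calls just restate its return value):
tree(h=4)
  tree(h=3)
    tree(h=2)
      tree(h=1)
        tree(h=0)
        -> return 1
        tree(h=0)
        -> return 1
      -> return 4
      tree(h=1) -> return 4  (same call as traced above)
    -> return 10
    tree(h=2) -> return 10  (same call as traced above)
  -> return 22
  tree(h=3) -> return 22  (same call as traced above)
-> return 46

Final answer: 46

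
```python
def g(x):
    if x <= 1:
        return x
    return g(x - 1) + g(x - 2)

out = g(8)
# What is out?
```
Call trace (a repeated sub-call is expanded the first time; later identical calls just restate its return value):
g(x=8)
  g(x=7)
    g(x=6)
      g(x=5)
        g(x=4)
          g(x=3)
            g(x=2)
              g(x=1)
              -> return 1
              g(x=0)
              -> return 0
            -> return 1
            g(x=1)
            -> return 1
          -> return 2
          g(x=2) -> return 1  (same call as traced above)
        -> return 3
        g(x=3) -> return 2  (same call as traced above)
      -> return 5
      g(x=4) -> return 3  (same call as traced above)
    -> return 8
    g(x=5) -> return 5  (same call as traced above)
  -> return 13
  g(x=6) -> return 8  (same call as traced above)
-> return 21

Final answer: 21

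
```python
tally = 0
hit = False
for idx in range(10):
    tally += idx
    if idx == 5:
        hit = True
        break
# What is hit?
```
Trace:
  tally=0
  tally=0, hit=False
  tally=0, hit=False, idx=0
  tally=1, hit=False, idx=1
  tally=3, hit=False, idx=2
  tally=6, hit=False, idx=3
  tally=10, hit=False, idx=4
  tally=15, hit=True, idx=5

Final answer: True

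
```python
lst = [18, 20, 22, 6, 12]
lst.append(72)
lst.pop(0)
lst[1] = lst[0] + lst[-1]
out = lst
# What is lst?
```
Trace:
  lst=[18, 20, 22, 6, 12]
  lst=[18, 20, 22, 6, 12, 72]
  lst=[20, 22, 6, 12, 72]
  lst=[20, 92, 6, 12, 72]
  lst=[20, 92, 6, 12, 72], out=[20, 92, 6, 12, 72]

Final answer: [20, 92, 6, 12, 72]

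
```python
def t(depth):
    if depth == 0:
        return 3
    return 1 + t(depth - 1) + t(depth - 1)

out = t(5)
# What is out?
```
Call trace (a repeated sub-call is expanded the first time; later identical calls just restate its return value):
t(depth=5)
  t(depth=4)
    t(depth=3)
      t(depth=2)
        t(depth=1)
          t(depth=0)
          -> return 3
          t(depth=0)
          -> return 3
        -> return 7
        t(depth=1) -> return 7  (same call as traced above)
      -> return 15
      t(depth=2) -> return 15  (same call as traced above)
    -> return 31
    t(depth=3) -> return 31  (same call as traced above)
  -> return 63
  t(depth=4) -> return 63  (same call as traced above)
-> return 127

Final answer: 127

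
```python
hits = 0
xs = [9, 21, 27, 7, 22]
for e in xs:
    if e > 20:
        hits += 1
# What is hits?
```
Trace:
  hits=0
  hits=0, e=9
  hits=1, e=21
  hits=2, e=27
  hits=2, e=7
  hits=3, e=22

Final answer: 3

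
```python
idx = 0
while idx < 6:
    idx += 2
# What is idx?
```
Trace:
  idx=0
  idx=2
  idx=4
  idx=6

Final answer: 6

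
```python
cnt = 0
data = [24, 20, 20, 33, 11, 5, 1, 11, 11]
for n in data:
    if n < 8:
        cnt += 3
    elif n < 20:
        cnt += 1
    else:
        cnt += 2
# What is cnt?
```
Trace:
  cnt=0
  cnt=2, n=24
  cnt=4, n=20
  cnt=6, n=20
  cnt=8, n=33
  cnt=9, n=11
  cnt=12, n=5
  cnt=15, n=1
  cnt=16, n=11
  cnt=17, n=11

Final answer: 17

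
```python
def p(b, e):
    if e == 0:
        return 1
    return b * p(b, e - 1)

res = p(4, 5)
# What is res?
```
Call trace:
p(b=4, e=5)
  p(b=4, e=4)
    p(b=4, e=3)
      p(b=4, e=2)
        p(b=4, e=1)
          p(b=4, e=0)
          -> return 1
        -> return 4
      -> return 16
    -> return 64
  -> return 256
-> return 1024

Final answer: 1024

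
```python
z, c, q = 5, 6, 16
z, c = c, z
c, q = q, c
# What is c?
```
Trace:
  z=5, c=6, q=16
  z=6, c=5, q=16
  z=6, c=16, q=5

Final answer: 16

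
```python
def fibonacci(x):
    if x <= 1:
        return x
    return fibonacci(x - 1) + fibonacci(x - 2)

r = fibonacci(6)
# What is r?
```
Call trace (a repeated sub-call is expanded the first time; later identical calls just restate its return value):
fibonacci(x=6)
  fibonacci(x=5)
    fibonacci(x=4)
      fibonacci(x=3)
        fibonacci(x=2)
          fibonacci(x=1)
          -> return 1
          fibonacci(x=0)
          -> return 0
        -> return 1
        fibonacci(x=1)
        -> return 1
      -> return 2
      fibonacci(x=2) -> return 1  (same call as traced above)
    -> return 3
    fibonacci(x=3) -> return 2  (same call as traced above)
  -> return 5
  fibonacci(x=4) -> return 3  (same call as traced above)
-> return 8

Final answer: 8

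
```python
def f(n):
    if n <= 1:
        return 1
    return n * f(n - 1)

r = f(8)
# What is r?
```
Call trace:
f(n=8)
  f(n=7)
    f(n=6)
      f(n=5)
        f(n=4)
          f(n=3)
            f(n=2)
              f(n=1)
              -> return 1
            -> return 2
          -> return 6
        -> return 24
      -> return 120
    -> return 720
  -> return 5040
-> return 40320

Final answer: 40320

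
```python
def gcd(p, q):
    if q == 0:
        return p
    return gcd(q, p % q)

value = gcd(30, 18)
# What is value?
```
Call trace:
gcd(p=30, q=18)
  gcd(p=18, q=12)
    gcd(p=12, q=6)
      gcd(p=6, q=0)
      -> return 6
    -> return 6
  -> return 6
-> return 6

Final answer: 6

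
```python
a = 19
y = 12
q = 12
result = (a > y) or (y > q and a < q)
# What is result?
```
Trace:
  a=19
  a=19, y=12
  a=19, y=12, q=12
  a=19, y=12, q=12, result=True

Final answer: True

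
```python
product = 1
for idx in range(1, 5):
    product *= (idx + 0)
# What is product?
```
Trace:
  product=1
  product=1, idx=1
  product=2, idx=2
  product=6, idx=3
  product=24, idx=4

Final answer: 24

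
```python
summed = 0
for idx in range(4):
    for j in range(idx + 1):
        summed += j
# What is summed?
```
Trace:
  summed=0
  summed=0, idx=0, j=0
  summed=0, idx=1, j=0
  summed=1, idx=1, j=1
  summed=1, idx=2, j=0
  summed=2, idx=2, j=1
  summed=4, idx=2, j=2
  summed=4, idx=3, j=0
  summed=5, idx=3, j=1
  summed=7, idx=3, j=2
  summed=10, idx=3, j=3

Final answer: 10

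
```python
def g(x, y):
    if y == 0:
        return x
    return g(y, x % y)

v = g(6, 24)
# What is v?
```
Call trace:
g(x=6, y=24)
  g(x=24, y=6)
    g(x=6, y=0)
    -> return 6
  -> return 6
-> return 6

Final answer: 6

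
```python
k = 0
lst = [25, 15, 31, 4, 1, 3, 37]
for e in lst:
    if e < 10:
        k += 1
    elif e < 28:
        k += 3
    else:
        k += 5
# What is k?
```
Trace:
  k=0
  k=3, e=25
  k=6, e=15
  k=11, e=31
  k=12, e=4
  k=13, e=1
  k=14, e=3
  k=19, e=37

Final answer: 19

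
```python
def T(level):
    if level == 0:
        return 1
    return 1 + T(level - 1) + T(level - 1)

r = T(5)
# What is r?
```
Call trace (a repeated sub-call is expanded the first time; later identical calls just restate its return value):
T(level=5)
  T(level=4)
    T(level=3)
      T(level=2)
        T(level=1)
          T(level=0)
          -> return 1
          T(level=0)
          -> return 1
        -> return 3
        T(level=1) -> return 3  (same call as traced above)
      -> return 7
      T(level=2) -> return 7  (same call as traced above)
    -> return 15
    T(level=3) -> return 15  (same call as traced above)
  -> return 31
  T(level=4) -> return 31  (same call as traced above)
-> return 63

Final answer: 63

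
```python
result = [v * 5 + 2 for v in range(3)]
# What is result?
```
Trace:
  v=0
  v=1
  v=2
  result=[2, 7, 12]

Final answer: [2, 7, 12]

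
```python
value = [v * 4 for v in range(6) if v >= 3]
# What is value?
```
Trace:
  v=0
  v=1
  v=2
  v=3
  v=4
  v=5
  value=[12, 16, 20]

Final answer: [12, 16, 20]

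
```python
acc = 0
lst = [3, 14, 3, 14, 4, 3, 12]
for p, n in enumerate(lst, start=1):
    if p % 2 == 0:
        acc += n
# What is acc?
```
Trace:
  acc=0
  acc=0, p=1, n=3
  acc=14, p=2, n=14
  acc=14, p=3, n=3
  acc=28, p=4, n=14
  acc=28, p=5, n=4
  acc=31, p=6, n=3
  acc=31, p=7, n=12

Final answer: 31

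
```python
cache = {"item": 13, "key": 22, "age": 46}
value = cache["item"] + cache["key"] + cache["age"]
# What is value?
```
Trace:
  cache={'item': 13, 'key': 22, 'age': 46}
  cache={'item': 13, 'key': 22, 'age': 46}, value=81

Final answer: 81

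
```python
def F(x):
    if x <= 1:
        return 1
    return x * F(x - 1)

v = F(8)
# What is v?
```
Call trace:
F(x=8)
  F(x=7)
    F(x=6)
      F(x=5)
        F(x=4)
          F(x=3)
            F(x=2)
              F(x=1)
              -> return 1
            -> return 2
          -> return 6
        -> return 24
      -> return 120
    -> return 720
  -> return 5040
-> return 40320

Final answer: 40320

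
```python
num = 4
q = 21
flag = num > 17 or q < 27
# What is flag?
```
Trace:
  num=4
  num=4, q=21
  num=4, q=21, flag=True

Final answer: True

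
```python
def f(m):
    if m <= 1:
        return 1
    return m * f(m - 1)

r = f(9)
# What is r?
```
Call trace:
f(m=9)
  f(m=8)
    f(m=7)
      f(m=6)
        f(m=5)
          f(m=4)
            f(m=3)
              f(m=2)
                f(m=1)
                -> return 1
              -> return 2
            -> return 6
          -> return 24
        -> return 120
      -> return 720
    -> return 5040
  -> return 40320
-> return 362880

Final answer: 362880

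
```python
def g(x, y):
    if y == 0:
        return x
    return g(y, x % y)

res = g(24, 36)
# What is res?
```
Call trace:
g(x=24, y=36)
  g(x=36, y=24)
    g(x=24, y=12)
      g(x=12, y=0)
      -> return 12
    -> return 12
  -> return 12
-> return 12

Final answer: 12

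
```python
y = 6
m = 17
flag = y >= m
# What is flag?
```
Trace:
  y=6
  y=6, m=17
  y=6, m=17, flag=False

Final answer: False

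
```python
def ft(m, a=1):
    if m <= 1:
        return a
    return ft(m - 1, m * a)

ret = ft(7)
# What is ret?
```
Call trace:
ft(m=7, a=1)
  ft(m=6, a=7)
    ft(m=5, a=42)
      ft(m=4, a=210)
        ft(m=3, a=840)
          ft(m=2, a=2520)
            ft(m=1, a=5040)
            -> return 5040
          -> return 5040
        -> return 5040
      -> return 5040
    -> return 5040
  -> return 5040
-> return 5040

Final answer: 5040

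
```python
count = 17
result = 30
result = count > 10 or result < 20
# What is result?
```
Trace:
  count=17
  count=17, result=30
  count=17, result=True

Final answer: True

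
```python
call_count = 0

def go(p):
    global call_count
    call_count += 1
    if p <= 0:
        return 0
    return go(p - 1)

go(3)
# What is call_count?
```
Call trace:
go(p=3)
  go(p=2)
    go(p=1)
      go(p=0)
      -> return 0
    -> return 0
  -> return 0
-> return 0

call_count is incremented once per call. go is entered once for each p = 3, 2, 1, 0 (the p <= 0 call returns without recursing), i.e. 3 + 1 calls.
call_count = 4

Final answer: 4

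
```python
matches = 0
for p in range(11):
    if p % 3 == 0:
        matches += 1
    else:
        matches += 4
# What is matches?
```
Trace:
  matches=0
  matches=1, p=0
  matches=5, p=1
  matches=9, p=2
  matches=10, p=3
  matches=14, p=4
  matches=18, p=5
  matches=19, p=6
  matches=23, p=7
  matches=27, p=8
  matches=28, p=9
  matches=32, p=10

Final answer: 32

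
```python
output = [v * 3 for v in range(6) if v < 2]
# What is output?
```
Trace:
  v=0
  v=1
  v=2
  v=3
  v=4
  v=5
  output=[0, 3]

Final answer: [0, 3]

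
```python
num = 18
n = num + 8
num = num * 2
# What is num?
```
Trace:
  num=18
  num=18, n=26
  num=36, n=26

Final answer: 36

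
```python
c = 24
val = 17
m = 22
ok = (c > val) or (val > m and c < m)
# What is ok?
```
Trace:
  c=24
  c=24, val=17
  c=24, val=17, m=22
  c=24, val=17, m=22, ok=True

Final answer: True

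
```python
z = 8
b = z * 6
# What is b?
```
Trace:
  z=8
  z=8, b=48

Final answer: 48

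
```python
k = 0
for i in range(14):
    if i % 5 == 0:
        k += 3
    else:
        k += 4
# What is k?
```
Trace:
  k=0
  k=3, i=0
  k=7, i=1
  k=11, i=2
  k=15, i=3
  k=19, i=4
  k=22, i=5
  k=26, i=6
  k=30, i=7
  k=34, i=8
  k=38, i=9
  k=41, i=10
  k=45, i=11
  k=49, i=12
  k=53, i=13

Final answer: 53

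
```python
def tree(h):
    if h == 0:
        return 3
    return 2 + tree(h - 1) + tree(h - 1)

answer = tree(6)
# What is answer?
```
Call trace (a repeated sub-call is expanded the first time; later identical calls just restate its return value):
tree(h=6)
  tree(h=5)
    tree(h=4)
      tree(h=3)
        tree(h=2)
          tree(h=1)
            tree(h=0)
            -> return 3
            tree(h=0)
            -> return 3
          -> return 8
          tree(h=1) -> return 8  (same call as traced above)
        -> return 18
        tree(h=2) -> return 18  (same call as traced above)
      -> return 38
      tree(h=3) -> return 38  (same call as traced above)
    -> return 78
    tree(h=4) -> return 78  (same call as traced above)
  -> return 158
  tree(h=5) -> return 158  (same call as traced above)
-> return 318

Final answer: 318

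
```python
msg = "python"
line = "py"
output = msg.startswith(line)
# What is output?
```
Trace:
  msg='python'
  msg='python', line='py'
  msg='python', line='py', output=True

Final answer: True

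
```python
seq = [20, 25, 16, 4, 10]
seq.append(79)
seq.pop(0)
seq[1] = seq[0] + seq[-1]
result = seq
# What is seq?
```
Trace:
  seq=[20, 25, 16, 4, 10]
  seq=[20, 25, 16, 4, 10, 79]
  seq=[25, 16, 4, 10, 79]
  seq=[25, 104, 4, 10, 79]
  seq=[25, 104, 4, 10, 79], result=[25, 104, 4, 10, 79]

Final answer: [25, 104, 4, 10, 79]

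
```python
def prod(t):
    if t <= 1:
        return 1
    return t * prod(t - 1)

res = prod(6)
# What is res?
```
Call trace:
prod(t=6)
  prod(t=5)
    prod(t=4)
      prod(t=3)
        prod(t=2)
          prod(t=1)
          -> return 1
        -> return 2
      -> return 6
    -> return 24
  -> return 120
-> return 720

Final answer: 720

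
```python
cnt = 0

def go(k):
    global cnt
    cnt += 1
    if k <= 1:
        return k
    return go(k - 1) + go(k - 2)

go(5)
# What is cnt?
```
Call trace (a repeated sub-call is expanded the first time; later identical calls just restate its return value):
go(k=5)
  go(k=4)
    go(k=3)
      go(k=2)
        go(k=1)
        -> return 1
        go(k=0)
        -> return 0
      -> return 1
      go(k=1)
      -> return 1
    -> return 2
    go(k=2) -> return 1  (same call as traced above)
  -> return 3
  go(k=3) -> return 2  (same call as traced above)
-> return 5

cnt is incremented once per call, so count the calls in each subtree. Let C(k) = number of calls made by go(k).
C(0) = C(1) = 1 (base case, no recursion); C(k) = 1 + C(k - 1) + C(k - 2) otherwise.
C(2) = 1 + C(1) + C(0) = 1 + 1 + 1 = 3
C(3) = 1 + C(2) + C(1) = 1 + 3 + 1 = 5
C(4) = 1 + C(3) + C(2) = 1 + 5 + 3 = 9
C(5) = 1 + C(4) + C(3) = 1 + 9 + 5 = 15
cnt = C(5) = 15

Final answer: 15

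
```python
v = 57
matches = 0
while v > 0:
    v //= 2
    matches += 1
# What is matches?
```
Trace:
  v=57
  v=57, matches=0
  v=28, matches=1
  v=14, matches=2
  v=7, matches=3
  v=3, matches=4
  v=1, matches=5
  v=0, matches=6

Final answer: 6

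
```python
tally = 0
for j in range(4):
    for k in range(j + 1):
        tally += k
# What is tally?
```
Trace:
  tally=0
  tally=0, j=0, k=0
  tally=0, j=1, k=0
  tally=1, j=1, k=1
  tally=1, j=2, k=0
  tally=2, j=2, k=1
  tally=4, j=2, k=2
  tally=4, j=3, k=0
  tally=5, j=3, k=1
  tally=7, j=3, k=2
  tally=10, j=3, k=3

Final answer: 10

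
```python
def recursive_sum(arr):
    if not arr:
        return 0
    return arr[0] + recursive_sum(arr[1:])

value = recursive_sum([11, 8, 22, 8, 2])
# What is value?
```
Call trace:
recursive_sum(arr=[11, 8, 22, 8, 2])
  recursive_sum(arr=[8, 22, 8, 2])
    recursive_sum(arr=[22, 8, 2])
      recursive_sum(arr=[8, 2])
        recursive_sum(arr=[2])
          recursive_sum(arr=[])
          -> return 0
        -> return 2
      -> return 10
    -> return 32
  -> return 40
-> return 51

Final answer: 51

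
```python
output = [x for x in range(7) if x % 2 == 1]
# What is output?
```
Trace:
  x=0
  x=1
  x=2
  x=3
  x=4
  x=5
  x=6
  output=[1, 3, 5]

Final answer: [1, 3, 5]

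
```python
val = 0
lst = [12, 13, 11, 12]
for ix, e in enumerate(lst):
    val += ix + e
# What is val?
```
Trace:
  val=0
  val=12, ix=0, e=12
  val=26, ix=1, e=13
  val=39, ix=2, e=11
  val=54, ix=3, e=12

Final answer: 54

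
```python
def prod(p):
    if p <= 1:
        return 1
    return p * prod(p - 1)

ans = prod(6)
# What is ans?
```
Call trace:
prod(p=6)
  prod(p=5)
    prod(p=4)
      prod(p=3)
        prod(p=2)
          prod(p=1)
          -> return 1
        -> return 2
      -> return 6
    -> return 24
  -> return 120
-> return 720

Final answer: 720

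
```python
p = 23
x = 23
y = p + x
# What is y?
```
Trace:
  p=23
  p=23, x=23
  p=23, x=23, y=46

Final answer: 46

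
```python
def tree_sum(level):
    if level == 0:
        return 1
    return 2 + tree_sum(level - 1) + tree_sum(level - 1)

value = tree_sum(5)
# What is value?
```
Call trace (a repeated sub-call is expanded the first time; later identical calls just restate its return value):
tree_sum(level=5)
  tree_sum(level=4)
    tree_sum(level=3)
      tree_sum(level=2)
        tree_sum(level=1)
          tree_sum(level=0)
          -> return 1
          tree_sum(level=0)
          -> return 1
        -> return 4
        tree_sum(level=1) -> return 4  (same call as traced above)
      -> return 10
      tree_sum(level=2) -> return 10  (same call as traced above)
    -> return 22
    tree_sum(level=3) -> return 22  (same call as traced above)
  -> return 46
  tree_sum(level=4) -> return 46  (same call as traced above)
-> return 94

Final answer: 94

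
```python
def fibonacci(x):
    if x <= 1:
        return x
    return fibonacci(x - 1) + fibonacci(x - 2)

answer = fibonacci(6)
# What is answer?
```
Call trace (a repeated sub-call is expanded the first time; later identical calls just restate its return value):
fibonacci(x=6)
  fibonacci(x=5)
    fibonacci(x=4)
      fibonacci(x=3)
        fibonacci(x=2)
          fibonacci(x=1)
          -> return 1
          fibonacci(x=0)
          -> return 0
        -> return 1
        fibonacci(x=1)
        -> return 1
      -> return 2
      fibonacci(x=2) -> return 1  (same call as traced above)
    -> return 3
    fibonacci(x=3) -> return 2  (same call as traced above)
  -> return 5
  fibonacci(x=4) -> return 3  (same call as traced above)
-> return 8

Final answer: 8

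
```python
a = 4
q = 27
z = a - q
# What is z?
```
Trace:
  a=4
  a=4, q=27
  a=4, q=27, z=-23

Final answer: -23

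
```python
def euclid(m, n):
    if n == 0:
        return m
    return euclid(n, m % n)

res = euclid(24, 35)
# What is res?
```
Call trace:
euclid(m=24, n=35)
  euclid(m=35, n=24)
    euclid(m=24, n=11)
      euclid(m=11, n=2)
        euclid(m=2, n=1)
          euclid(m=1, n=0)
          -> return 1
        -> return 1
      -> return 1
    -> return 1
  -> return 1
-> return 1

Final answer: 1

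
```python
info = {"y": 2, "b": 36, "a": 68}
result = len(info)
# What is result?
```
Trace:
  info={'y': 2, 'b': 36, 'a': 68}
  info={'y': 2, 'b': 36, 'a': 68}, result=3

Final answer: 3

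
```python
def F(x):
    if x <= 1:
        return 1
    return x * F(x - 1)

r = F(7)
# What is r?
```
Call trace:
F(x=7)
  F(x=6)
    F(x=5)
      F(x=4)
        F(x=3)
          F(x=2)
            F(x=1)
            -> return 1
          -> return 2
        -> return 6
      -> return 24
    -> return 120
  -> return 720
-> return 5040

Final answer: 5040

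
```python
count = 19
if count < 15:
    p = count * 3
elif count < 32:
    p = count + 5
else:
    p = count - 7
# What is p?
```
Trace:
  count=19
  count=19, p=24

Final answer: 24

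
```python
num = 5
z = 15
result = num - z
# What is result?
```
Trace:
  num=5
  num=5, z=15
  num=5, z=15, result=-10

Final answer: -10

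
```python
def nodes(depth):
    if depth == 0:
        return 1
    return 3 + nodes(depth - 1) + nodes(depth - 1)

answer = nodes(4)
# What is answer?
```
Call trace (a repeated sub-call is expanded the first time; later identical calls just restate its return value):
nodes(depth=4)
  nodes(depth=3)
    nodes(depth=2)
      nodes(depth=1)
        nodes(depth=0)
        -> return 1
        nodes(depth=0)
        -> return 1
      -> return 5
      nodes(depth=1) -> return 5  (same call as traced above)
    -> return 13
    nodes(depth=2) -> return 13  (same call as traced above)
  -> return 29
  nodes(depth=3) -> return 29  (same call as traced above)
-> return 61

Final answer: 61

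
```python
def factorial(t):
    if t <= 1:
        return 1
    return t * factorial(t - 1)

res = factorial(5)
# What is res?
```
Call trace:
factorial(t=5)
  factorial(t=4)
    factorial(t=3)
      factorial(t=2)
        factorial(t=1)
        -> return 1
      -> return 2
    -> return 6
  -> return 24
-> return 120

Final answer: 120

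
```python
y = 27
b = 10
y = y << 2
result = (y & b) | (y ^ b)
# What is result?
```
Trace:
  y=27
  y=27, b=10
  y=108, b=10
  y=108, b=10, result=110

Final answer: 110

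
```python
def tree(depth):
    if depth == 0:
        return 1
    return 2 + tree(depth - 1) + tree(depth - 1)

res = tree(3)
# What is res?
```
Call trace (a repeated sub-call is expanded the first time; later identical calls just restate its return value):
tree(depth=3)
  tree(depth=2)
    tree(depth=1)
      tree(depth=0)
      -> return 1
      tree(depth=0)
      -> return 1
    -> return 4
    tree(depth=1) -> return 4  (same call as traced above)
  -> return 10
  tree(depth=2) -> return 10  (same call as traced above)
-> return 22

Final answer: 22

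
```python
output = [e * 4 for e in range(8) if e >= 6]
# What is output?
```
Trace:
  e=0
  e=1
  e=2
  e=3
  e=4
  e=5
  e=6
  e=7
  output=[24, 28]

Final answer: [24, 28]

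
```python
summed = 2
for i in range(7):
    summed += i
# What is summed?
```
Trace:
  summed=2
  summed=2, i=0
  summed=3, i=1
  summed=5, i=2
  summed=8, i=3
  summed=12, i=4
  summed=17, i=5
  summed=23, i=6

Final answer: 23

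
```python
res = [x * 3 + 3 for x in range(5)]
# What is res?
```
Trace:
  x=0
  x=1
  x=2
  x=3
  x=4
  res=[3, 6, 9, 12, 15]

Final answer: [3, 6, 9, 12, 15]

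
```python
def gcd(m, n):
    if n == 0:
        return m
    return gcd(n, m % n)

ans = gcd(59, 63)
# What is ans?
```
Call trace:
gcd(m=59, n=63)
  gcd(m=63, n=59)
    gcd(m=59, n=4)
      gcd(m=4, n=3)
        gcd(m=3, n=1)
          gcd(m=1, n=0)
          -> return 1
        -> return 1
      -> return 1
    -> return 1
  -> return 1
-> return 1

Final answer: 1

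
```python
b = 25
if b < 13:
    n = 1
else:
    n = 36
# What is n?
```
Trace:
  b=25
  b=25, n=36

Final answer: 36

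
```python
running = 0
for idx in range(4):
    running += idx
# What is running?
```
Trace:
  running=0
  running=0, idx=0
  running=1, idx=1
  running=3, idx=2
  running=6, idx=3

Final answer: 6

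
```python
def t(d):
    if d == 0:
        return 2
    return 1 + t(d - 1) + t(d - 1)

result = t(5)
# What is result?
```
Call trace (a repeated sub-call is expanded the first time; later identical calls just restate its return value):
t(d=5)
  t(d=4)
    t(d=3)
      t(d=2)
        t(d=1)
          t(d=0)
          -> return 2
          t(d=0)
          -> return 2
        -> return 5
        t(d=1) -> return 5  (same call as traced above)
      -> return 11
      t(d=2) -> return 11  (same call as traced above)
    -> return 23
    t(d=3) -> return 23  (same call as traced above)
  -> return 47
  t(d=4) -> return 47  (same call as traced above)
-> return 95

Final answer: 95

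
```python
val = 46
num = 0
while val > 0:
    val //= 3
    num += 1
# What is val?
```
Trace:
  val=46
  val=46, num=0
  val=15, num=1
  val=5, num=2
  val=1, num=3
  val=0, num=4

Final answer: 0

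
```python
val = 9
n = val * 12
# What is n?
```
Trace:
  val=9
  val=9, n=108

Final answer: 108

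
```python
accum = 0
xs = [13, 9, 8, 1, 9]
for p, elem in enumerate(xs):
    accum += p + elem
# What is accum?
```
Trace:
  accum=0
  accum=13, p=0, elem=13
  accum=23, p=1, elem=9
  accum=33, p=2, elem=8
  accum=37, p=3, elem=1
  accum=50, p=4, elem=9

Final answer: 50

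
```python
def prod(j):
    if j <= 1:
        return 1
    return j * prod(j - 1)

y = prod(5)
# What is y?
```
Call trace:
prod(j=5)
  prod(j=4)
    prod(j=3)
      prod(j=2)
        prod(j=1)
        -> return 1
      -> return 2
    -> return 6
  -> return 24
-> return 120

Final answer: 120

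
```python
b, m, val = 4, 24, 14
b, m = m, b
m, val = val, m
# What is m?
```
Trace:
  b=4, m=24, val=14
  b=24, m=4, val=14
  b=24, m=14, val=4

Final answer: 14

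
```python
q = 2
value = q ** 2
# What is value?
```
Trace:
  q=2
  q=2, value=4

Final answer: 4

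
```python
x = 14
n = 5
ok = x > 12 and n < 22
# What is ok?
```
Trace:
  x=14
  x=14, n=5
  x=14, n=5, ok=True

Final answer: True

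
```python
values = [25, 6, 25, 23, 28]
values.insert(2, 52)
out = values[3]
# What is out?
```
Trace:
  values=[25, 6, 25, 23, 28]
  values=[25, 6, 52, 25, 23, 28]
  values=[25, 6, 52, 25, 23, 28], out=25

Final answer: 25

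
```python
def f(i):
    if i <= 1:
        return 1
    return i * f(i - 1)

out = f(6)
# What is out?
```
Call trace:
f(i=6)
  f(i=5)
    f(i=4)
      f(i=3)
        f(i=2)
          f(i=1)
          -> return 1
        -> return 2
      -> return 6
    -> return 24
  -> return 120
-> return 720

Final answer: 720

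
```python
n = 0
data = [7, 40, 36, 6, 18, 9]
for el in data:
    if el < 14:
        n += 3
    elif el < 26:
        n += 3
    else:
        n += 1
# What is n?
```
Trace:
  n=0
  n=3, el=7
  n=4, el=40
  n=5, el=36
  n=8, el=6
  n=11, el=18
  n=14, el=9

Final answer: 14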